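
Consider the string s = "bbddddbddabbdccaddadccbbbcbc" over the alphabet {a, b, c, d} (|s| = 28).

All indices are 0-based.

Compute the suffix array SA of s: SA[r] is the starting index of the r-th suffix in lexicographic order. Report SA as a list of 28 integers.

sorted suffixes:
  #0 SA[0]=9  'abbdccaddadccbbbcbc'
  #1 SA[1]=18  'adccbbbcbc'
  #2 SA[2]=15  'addadccbbbcbc'
  #3 SA[3]=22  'bbbcbc'
  #4 SA[4]=23  'bbcbc'
  #5 SA[5]=10  'bbdccaddadccbbbcbc'
  #6 SA[6]=0  'bbddddbddabbdccaddadccbbbcbc'
  #7 SA[7]=26  'bc'
  #8 SA[8]=24  'bcbc'
  #9 SA[9]=11  'bdccaddadccbbbcbc'
  #10 SA[10]=6  'bddabbdccaddadccbbbcbc'
  #11 SA[11]=1  'bddddbddabbdccaddadccbbbcbc'
  #12 SA[12]=27  'c'
  #13 SA[13]=14  'caddadccbbbcbc'
  #14 SA[14]=21  'cbbbcbc'
  #15 SA[15]=25  'cbc'
  #16 SA[16]=13  'ccaddadccbbbcbc'
  #17 SA[17]=20  'ccbbbcbc'
  #18 SA[18]=8  'dabbdccaddadccbbbcbc'
  #19 SA[19]=17  'dadccbbbcbc'
  #20 SA[20]=5  'dbddabbdccaddadccbbbcbc'
  #21 SA[21]=12  'dccaddadccbbbcbc'
  #22 SA[22]=19  'dccbbbcbc'
  #23 SA[23]=7  'ddabbdccaddadccbbbcbc'
  #24 SA[24]=16  'ddadccbbbcbc'
  #25 SA[25]=4  'ddbddabbdccaddadccbbbcbc'
  #26 SA[26]=3  'dddbddabbdccaddadccbbbcbc'
  #27 SA[27]=2  'ddddbddabbdccaddadccbbbcbc'

[9, 18, 15, 22, 23, 10, 0, 26, 24, 11, 6, 1, 27, 14, 21, 25, 13, 20, 8, 17, 5, 12, 19, 7, 16, 4, 3, 2]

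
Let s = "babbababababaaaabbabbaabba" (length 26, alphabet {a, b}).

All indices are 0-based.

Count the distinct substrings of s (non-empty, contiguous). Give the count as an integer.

sorted suffixes:
  #0 SA[0]=25  'a'
  #1 SA[1]=12  'aaaabbabbaabba'
  #2 SA[2]=13  'aaabbabbaabba'
  #3 SA[3]=21  'aabba'
  #4 SA[4]=14  'aabbabbaabba'
  #5 SA[5]=10  'abaaaabbabbaabba'
  #6 SA[6]=8  'ababaaaabbabbaabba'
  #7 SA[7]=6  'abababaaaabbabbaabba'
  #8 SA[8]=4  'ababababaaaabbabbaabba'
  #9 SA[9]=22  'abba'
  #10 SA[10]=18  'abbaabba'
  #11 SA[11]=1  'abbababababaaaabbabbaabba'
  #12 SA[12]=15  'abbabbaabba'
  #13 SA[13]=24  'ba'
  #14 SA[14]=11  'baaaabbabbaabba'
  #15 SA[15]=20  'baabba'
  #16 SA[16]=9  'babaaaabbabbaabba'
  #17 SA[17]=7  'bababaaaabbabbaabba'
  #18 SA[18]=5  'babababaaaabbabbaabba'
  #19 SA[19]=3  'bababababaaaabbabbaabba'
  #20 SA[20]=17  'babbaabba'
  #21 SA[21]=0  'babbababababaaaabbabbaabba'
  #22 SA[22]=23  'bba'
  #23 SA[23]=19  'bbaabba'
  #24 SA[24]=2  'bbababababaaaabbabbaabba'
  #25 SA[25]=16  'bbabbaabba'

SA = [25, 12, 13, 21, 14, 10, 8, 6, 4, 22, 18, 1, 15, 24, 11, 20, 9, 7, 5, 3, 17, 0, 23, 19, 2, 16]
rank  pair      lcp
   1  s[25:],s[12:]  1  'a'
   2  s[12:],s[13:]  3  'aaa'
   3  s[13:],s[21:]  2  'aa'
   4  s[21:],s[14:]  5  'aabba'
   5  s[14:],s[10:]  1  'a'
   6  s[10:],s[8:]  3  'aba'
   7  s[8:],s[6:]  5  'ababa'
   8  s[6:],s[4:]  7  'abababa'
   9  s[4:],s[22:]  2  'ab'
  10  s[22:],s[18:]  4  'abba'
  11  s[18:],s[1:]  4  'abba'
  12  s[1:],s[15:]  5  'abbab'
  13  s[15:],s[24:]  0  ''
  14  s[24:],s[11:]  2  'ba'
  15  s[11:],s[20:]  3  'baa'
  16  s[20:],s[9:]  2  'ba'
  17  s[9:],s[7:]  4  'baba'
  18  s[7:],s[5:]  6  'bababa'
  19  s[5:],s[3:]  8  'babababa'
  20  s[3:],s[17:]  3  'bab'
  21  s[17:],s[0:]  5  'babba'
  22  s[0:],s[23:]  1  'b'
  23  s[23:],s[19:]  3  'bba'
  24  s[19:],s[2:]  3  'bba'
  25  s[2:],s[16:]  4  'bbab'

n(n+1)/2 = 26·27/2 = 351
Σ LCP = 0 + 1 + 3 + 2 + 5 + 1 + 3 + 5 + 7 + 2 + 4 + 4 + 5 + 0 + 2 + 3 + 2 + 4 + 6 + 8 + 3 + 5 + 1 + 3 + 3 + 4 = 86
distinct = 351 − 86 = 265

265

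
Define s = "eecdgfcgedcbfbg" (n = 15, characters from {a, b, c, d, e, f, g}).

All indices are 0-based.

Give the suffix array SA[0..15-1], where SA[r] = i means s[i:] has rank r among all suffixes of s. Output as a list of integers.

[11, 13, 10, 2, 6, 9, 3, 1, 8, 0, 12, 5, 14, 7, 4]

rank→(start, suffix):
  0 → (11, 'bfbg')
  1 → (13, 'bg')
  2 → (10, 'cbfbg')
  3 → (2, 'cdgfcgedcbfbg')
  4 → (6, 'cgedcbfbg')
  5 → (9, 'dcbfbg')
  6 → (3, 'dgfcgedcbfbg')
  7 → (1, 'ecdgfcgedcbfbg')
  8 → (8, 'edcbfbg')
  9 → (0, 'eecdgfcgedcbfbg')
  10 → (12, 'fbg')
  11 → (5, 'fcgedcbfbg')
  12 → (14, 'g')
  13 → (7, 'gedcbfbg')
  14 → (4, 'gfcgedcbfbg')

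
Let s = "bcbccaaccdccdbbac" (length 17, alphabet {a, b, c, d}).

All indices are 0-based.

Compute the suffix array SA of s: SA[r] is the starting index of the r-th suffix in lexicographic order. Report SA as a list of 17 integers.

[5, 15, 6, 14, 13, 0, 2, 16, 4, 1, 3, 10, 7, 11, 8, 12, 9]

rank→(start, suffix):
  0 → (5, 'aaccdccdbbac')
  1 → (15, 'ac')
  2 → (6, 'accdccdbbac')
  3 → (14, 'bac')
  4 → (13, 'bbac')
  5 → (0, 'bcbccaaccdccdbbac')
  6 → (2, 'bccaaccdccdbbac')
  7 → (16, 'c')
  8 → (4, 'caaccdccdbbac')
  9 → (1, 'cbccaaccdccdbbac')
  10 → (3, 'ccaaccdccdbbac')
  11 → (10, 'ccdbbac')
  12 → (7, 'ccdccdbbac')
  13 → (11, 'cdbbac')
  14 → (8, 'cdccdbbac')
  15 → (12, 'dbbac')
  16 → (9, 'dccdbbac')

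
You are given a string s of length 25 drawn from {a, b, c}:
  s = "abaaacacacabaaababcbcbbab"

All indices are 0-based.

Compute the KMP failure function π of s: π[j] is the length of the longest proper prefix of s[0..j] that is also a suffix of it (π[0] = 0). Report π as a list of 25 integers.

[0, 0, 1, 1, 1, 0, 1, 0, 1, 0, 1, 2, 3, 4, 5, 2, 3, 2, 0, 0, 0, 0, 0, 1, 2]

π[0] = 0
j=1 s[j]='b': π[1]=0 (border '')
j=2 s[j]='a': π[2]=1 (border 'a')
j=3 s[j]='a': k: 1→0; π[3]=1 (border 'a')
j=4 s[j]='a': k: 1→0; π[4]=1 (border 'a')
j=5 s[j]='c': k: 1→0; π[5]=0 (border '')
j=6 s[j]='a': π[6]=1 (border 'a')
j=7 s[j]='c': k: 1→0; π[7]=0 (border '')
j=8 s[j]='a': π[8]=1 (border 'a')
j=9 s[j]='c': k: 1→0; π[9]=0 (border '')
j=10 s[j]='a': π[10]=1 (border 'a')
j=11 s[j]='b': π[11]=2 (border 'ab')
j=12 s[j]='a': π[12]=3 (border 'aba')
j=13 s[j]='a': π[13]=4 (border 'abaa')
j=14 s[j]='a': π[14]=5 (border 'abaaa')
j=15 s[j]='b': k: 5→1; π[15]=2 (border 'ab')
j=16 s[j]='a': π[16]=3 (border 'aba')
j=17 s[j]='b': k: 3→1; π[17]=2 (border 'ab')
j=18 s[j]='c': k: 2→0; π[18]=0 (border '')
j=19 s[j]='b': π[19]=0 (border '')
j=20 s[j]='c': π[20]=0 (border '')
j=21 s[j]='b': π[21]=0 (border '')
j=22 s[j]='b': π[22]=0 (border '')
j=23 s[j]='a': π[23]=1 (border 'a')
j=24 s[j]='b': π[24]=2 (border 'ab')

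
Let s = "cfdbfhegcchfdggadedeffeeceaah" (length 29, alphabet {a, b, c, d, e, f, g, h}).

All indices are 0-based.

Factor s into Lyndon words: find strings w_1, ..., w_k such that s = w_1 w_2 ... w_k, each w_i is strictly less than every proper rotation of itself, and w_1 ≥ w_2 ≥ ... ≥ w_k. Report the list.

emit factor 1: 'cfd' (i=0, period=3)
emit factor 2: 'bfhegcchfdgg' (i=3, period=12)
emit factor 3: 'adedeffeece' (i=15, period=11)
emit factor 4: 'aah' (i=26, period=3)

["cfd", "bfhegcchfdgg", "adedeffeece", "aah"]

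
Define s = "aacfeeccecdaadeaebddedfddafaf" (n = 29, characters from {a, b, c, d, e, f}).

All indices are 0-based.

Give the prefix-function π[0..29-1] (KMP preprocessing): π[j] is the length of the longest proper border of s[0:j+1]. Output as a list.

π[0] = 0
j=1 s[j]='a': π[1]=1 (border 'a')
j=2 s[j]='c': k: 1→0; π[2]=0 (border '')
j=3 s[j]='f': π[3]=0 (border '')
j=4 s[j]='e': π[4]=0 (border '')
j=5 s[j]='e': π[5]=0 (border '')
j=6 s[j]='c': π[6]=0 (border '')
j=7 s[j]='c': π[7]=0 (border '')
j=8 s[j]='e': π[8]=0 (border '')
j=9 s[j]='c': π[9]=0 (border '')
j=10 s[j]='d': π[10]=0 (border '')
j=11 s[j]='a': π[11]=1 (border 'a')
j=12 s[j]='a': π[12]=2 (border 'aa')
j=13 s[j]='d': k: 2→1→0; π[13]=0 (border '')
j=14 s[j]='e': π[14]=0 (border '')
j=15 s[j]='a': π[15]=1 (border 'a')
j=16 s[j]='e': k: 1→0; π[16]=0 (border '')
j=17 s[j]='b': π[17]=0 (border '')
j=18 s[j]='d': π[18]=0 (border '')
j=19 s[j]='d': π[19]=0 (border '')
j=20 s[j]='e': π[20]=0 (border '')
j=21 s[j]='d': π[21]=0 (border '')
j=22 s[j]='f': π[22]=0 (border '')
j=23 s[j]='d': π[23]=0 (border '')
j=24 s[j]='d': π[24]=0 (border '')
j=25 s[j]='a': π[25]=1 (border 'a')
j=26 s[j]='f': k: 1→0; π[26]=0 (border '')
j=27 s[j]='a': π[27]=1 (border 'a')
j=28 s[j]='f': k: 1→0; π[28]=0 (border '')

[0, 1, 0, 0, 0, 0, 0, 0, 0, 0, 0, 1, 2, 0, 0, 1, 0, 0, 0, 0, 0, 0, 0, 0, 0, 1, 0, 1, 0]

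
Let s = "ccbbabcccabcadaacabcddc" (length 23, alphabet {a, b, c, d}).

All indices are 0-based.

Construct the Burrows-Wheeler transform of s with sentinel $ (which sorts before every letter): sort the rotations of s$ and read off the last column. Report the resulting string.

rank  rotation                  last
    0  $ccbbabcccabcadaacabcddc  c
    1  aacabcddc$ccbbabcccabcad  d
    2  abcadaacabcddc$ccbbabccc  c
    3  abcccabcadaacabcddc$ccbb  b
    4  abcddc$ccbbabcccabcadaac  c
    5  acabcddc$ccbbabcccabcada  a
    6  adaacabcddc$ccbbabcccabc  c
    7  babcccabcadaacabcddc$ccb  b
    8  bbabcccabcadaacabcddc$cc  c
    9  bcadaacabcddc$ccbbabccca  a
   10  bcccabcadaacabcddc$ccbba  a
   11  bcddc$ccbbabcccabcadaaca  a
   12  c$ccbbabcccabcadaacabcdd  d
   13  cabcadaacabcddc$ccbbabcc  c
   14  cabcddc$ccbbabcccabcadaa  a
   15  cadaacabcddc$ccbbabcccab  b
   16  cbbabcccabcadaacabcddc$c  c
   17  ccabcadaacabcddc$ccbbabc  c
   18  ccbbabcccabcadaacabcddc$  $
   19  cccabcadaacabcddc$ccbbab  b
   20  cddc$ccbbabcccabcadaacab  b
   21  daacabcddc$ccbbabcccabca  a
   22  dc$ccbbabcccabcadaacabcd  d
   23  ddc$ccbbabcccabcadaacabc  c

cdcbcacbcaaadcabcc$bbadc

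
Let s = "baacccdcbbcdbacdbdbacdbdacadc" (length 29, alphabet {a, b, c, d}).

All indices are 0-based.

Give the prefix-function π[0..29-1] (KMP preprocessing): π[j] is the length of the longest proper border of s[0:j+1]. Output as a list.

[0, 0, 0, 0, 0, 0, 0, 0, 1, 1, 0, 0, 1, 2, 0, 0, 1, 0, 1, 2, 0, 0, 1, 0, 0, 0, 0, 0, 0]

π[0] = 0
j=1 s[j]='a': π[1]=0 (border '')
j=2 s[j]='a': π[2]=0 (border '')
j=3 s[j]='c': π[3]=0 (border '')
j=4 s[j]='c': π[4]=0 (border '')
j=5 s[j]='c': π[5]=0 (border '')
j=6 s[j]='d': π[6]=0 (border '')
j=7 s[j]='c': π[7]=0 (border '')
j=8 s[j]='b': π[8]=1 (border 'b')
j=9 s[j]='b': k: 1→0; π[9]=1 (border 'b')
j=10 s[j]='c': k: 1→0; π[10]=0 (border '')
j=11 s[j]='d': π[11]=0 (border '')
j=12 s[j]='b': π[12]=1 (border 'b')
j=13 s[j]='a': π[13]=2 (border 'ba')
j=14 s[j]='c': k: 2→0; π[14]=0 (border '')
j=15 s[j]='d': π[15]=0 (border '')
j=16 s[j]='b': π[16]=1 (border 'b')
j=17 s[j]='d': k: 1→0; π[17]=0 (border '')
j=18 s[j]='b': π[18]=1 (border 'b')
j=19 s[j]='a': π[19]=2 (border 'ba')
j=20 s[j]='c': k: 2→0; π[20]=0 (border '')
j=21 s[j]='d': π[21]=0 (border '')
j=22 s[j]='b': π[22]=1 (border 'b')
j=23 s[j]='d': k: 1→0; π[23]=0 (border '')
j=24 s[j]='a': π[24]=0 (border '')
j=25 s[j]='c': π[25]=0 (border '')
j=26 s[j]='a': π[26]=0 (border '')
j=27 s[j]='d': π[27]=0 (border '')
j=28 s[j]='c': π[28]=0 (border '')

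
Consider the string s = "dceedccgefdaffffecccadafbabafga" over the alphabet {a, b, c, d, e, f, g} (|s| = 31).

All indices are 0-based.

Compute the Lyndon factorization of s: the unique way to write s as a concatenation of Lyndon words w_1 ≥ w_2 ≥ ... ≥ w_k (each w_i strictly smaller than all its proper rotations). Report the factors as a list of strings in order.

["d", "ceed", "ccgefd", "affffeccc", "adafb", "abafg", "a"]

emit factor 1: 'd' (i=0, period=1)
emit factor 2: 'ceed' (i=1, period=4)
emit factor 3: 'ccgefd' (i=5, period=6)
emit factor 4: 'affffeccc' (i=11, period=9)
emit factor 5: 'adafb' (i=20, period=5)
emit factor 6: 'abafg' (i=25, period=5)
emit factor 7: 'a' (i=30, period=1)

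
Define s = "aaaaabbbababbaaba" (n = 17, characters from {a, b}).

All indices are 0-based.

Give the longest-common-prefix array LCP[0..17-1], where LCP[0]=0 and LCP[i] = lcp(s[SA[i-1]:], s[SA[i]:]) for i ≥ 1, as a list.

sorted suffixes:
  #0 SA[0]=16  'a'
  #1 SA[1]=0  'aaaaabbbababbaaba'
  #2 SA[2]=1  'aaaabbbababbaaba'
  #3 SA[3]=2  'aaabbbababbaaba'
  #4 SA[4]=13  'aaba'
  #5 SA[5]=3  'aabbbababbaaba'
  #6 SA[6]=14  'aba'
  #7 SA[7]=8  'ababbaaba'
  #8 SA[8]=10  'abbaaba'
  #9 SA[9]=4  'abbbababbaaba'
  #10 SA[10]=15  'ba'
  #11 SA[11]=12  'baaba'
  #12 SA[12]=7  'bababbaaba'
  #13 SA[13]=9  'babbaaba'
  #14 SA[14]=11  'bbaaba'
  #15 SA[15]=6  'bbababbaaba'
  #16 SA[16]=5  'bbbababbaaba'

SA = [16, 0, 1, 2, 13, 3, 14, 8, 10, 4, 15, 12, 7, 9, 11, 6, 5]
i: (SA[i-1],SA[i]) lcp shared
  1: (16,0) 1 'a'
  2: (0,1) 4 'aaaa'
  3: (1,2) 3 'aaa'
  4: (2,13) 2 'aa'
  5: (13,3) 3 'aab'
  6: (3,14) 1 'a'
  7: (14,8) 3 'aba'
  8: (8,10) 2 'ab'
  9: (10,4) 3 'abb'
  10: (4,15) 0 ''
  11: (15,12) 2 'ba'
  12: (12,7) 2 'ba'
  13: (7,9) 3 'bab'
  14: (9,11) 1 'b'
  15: (11,6) 3 'bba'
  16: (6,5) 2 'bb'

[0, 1, 4, 3, 2, 3, 1, 3, 2, 3, 0, 2, 2, 3, 1, 3, 2]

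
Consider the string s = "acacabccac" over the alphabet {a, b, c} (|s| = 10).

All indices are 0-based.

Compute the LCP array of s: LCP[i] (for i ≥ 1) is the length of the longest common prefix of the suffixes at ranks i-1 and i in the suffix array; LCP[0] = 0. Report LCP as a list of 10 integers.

[0, 1, 2, 3, 0, 0, 1, 2, 3, 1]

sorted suffixes:
  #0 SA[0]=4  'abccac'
  #1 SA[1]=8  'ac'
  #2 SA[2]=2  'acabccac'
  #3 SA[3]=0  'acacabccac'
  #4 SA[4]=5  'bccac'
  #5 SA[5]=9  'c'
  #6 SA[6]=3  'cabccac'
  #7 SA[7]=7  'cac'
  #8 SA[8]=1  'cacabccac'
  #9 SA[9]=6  'ccac'

SA = [4, 8, 2, 0, 5, 9, 3, 7, 1, 6]
i: (SA[i-1],SA[i]) lcp shared
  1: (4,8) 1 'a'
  2: (8,2) 2 'ac'
  3: (2,0) 3 'aca'
  4: (0,5) 0 ''
  5: (5,9) 0 ''
  6: (9,3) 1 'c'
  7: (3,7) 2 'ca'
  8: (7,1) 3 'cac'
  9: (1,6) 1 'c'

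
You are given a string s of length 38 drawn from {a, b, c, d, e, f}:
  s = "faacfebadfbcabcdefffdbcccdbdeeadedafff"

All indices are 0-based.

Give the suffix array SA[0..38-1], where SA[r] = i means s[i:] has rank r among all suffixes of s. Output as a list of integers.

rank→(start, suffix):
  0 → (1, 'aacfebadfbcabcdefffdbcccdbdeeadedafff')
  1 → (12, 'abcdefffdbcccdbdeeadedafff')
  2 → (2, 'acfebadfbcabcdefffdbcccdbdeeadedafff')
  3 → (30, 'adedafff')
  4 → (7, 'adfbcabcdefffdbcccdbdeeadedafff')
  5 → (34, 'afff')
  6 → (6, 'badfbcabcdefffdbcccdbdeeadedafff')
  7 → (10, 'bcabcdefffdbcccdbdeeadedafff')
  8 → (21, 'bcccdbdeeadedafff')
  9 → (13, 'bcdefffdbcccdbdeeadedafff')
  10 → (26, 'bdeeadedafff')
  11 → (11, 'cabcdefffdbcccdbdeeadedafff')
  12 → (22, 'cccdbdeeadedafff')
  13 → (23, 'ccdbdeeadedafff')
  14 → (24, 'cdbdeeadedafff')
  15 → (14, 'cdefffdbcccdbdeeadedafff')
  16 → (3, 'cfebadfbcabcdefffdbcccdbdeeadedafff')
  17 → (33, 'dafff')
  18 → (20, 'dbcccdbdeeadedafff')
  19 → (25, 'dbdeeadedafff')
  20 → (31, 'dedafff')
  21 → (27, 'deeadedafff')
  22 → (15, 'defffdbcccdbdeeadedafff')
  23 → (8, 'dfbcabcdefffdbcccdbdeeadedafff')
  24 → (29, 'eadedafff')
  25 → (5, 'ebadfbcabcdefffdbcccdbdeeadedafff')
  26 → (32, 'edafff')
  27 → (28, 'eeadedafff')
  28 → (16, 'efffdbcccdbdeeadedafff')
  29 → (37, 'f')
  30 → (0, 'faacfebadfbcabcdefffdbcccdbdeeadedafff')
  31 → (9, 'fbcabcdefffdbcccdbdeeadedafff')
  32 → (19, 'fdbcccdbdeeadedafff')
  33 → (4, 'febadfbcabcdefffdbcccdbdeeadedafff')
  34 → (36, 'ff')
  35 → (18, 'ffdbcccdbdeeadedafff')
  36 → (35, 'fff')
  37 → (17, 'fffdbcccdbdeeadedafff')

[1, 12, 2, 30, 7, 34, 6, 10, 21, 13, 26, 11, 22, 23, 24, 14, 3, 33, 20, 25, 31, 27, 15, 8, 29, 5, 32, 28, 16, 37, 0, 9, 19, 4, 36, 18, 35, 17]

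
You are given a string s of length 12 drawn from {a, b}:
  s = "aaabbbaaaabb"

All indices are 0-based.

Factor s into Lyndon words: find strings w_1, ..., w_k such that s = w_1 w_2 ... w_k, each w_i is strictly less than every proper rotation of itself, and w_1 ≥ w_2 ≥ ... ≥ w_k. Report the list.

emit factor 1: 'aaabbb' (i=0, period=6)
emit factor 2: 'aaaabb' (i=6, period=6)

["aaabbb", "aaaabb"]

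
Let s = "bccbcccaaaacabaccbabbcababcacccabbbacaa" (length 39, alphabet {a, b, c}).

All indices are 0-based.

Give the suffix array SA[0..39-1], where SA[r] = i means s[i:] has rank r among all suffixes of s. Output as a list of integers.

sorted suffixes:
  #0 SA[0]=38  'a'
  #1 SA[1]=37  'aa'
  #2 SA[2]=7  'aaaacabaccbabbcababcacccabbbacaa'
  #3 SA[3]=8  'aaacabaccbabbcababcacccabbbacaa'
  #4 SA[4]=9  'aacabaccbabbcababcacccabbbacaa'
  #5 SA[5]=22  'ababcacccabbbacaa'
  #6 SA[6]=12  'abaccbabbcababcacccabbbacaa'
  #7 SA[7]=31  'abbbacaa'
  #8 SA[8]=18  'abbcababcacccabbbacaa'
  #9 SA[9]=24  'abcacccabbbacaa'
  #10 SA[10]=35  'acaa'
  #11 SA[11]=10  'acabaccbabbcababcacccabbbacaa'
  #12 SA[12]=14  'accbabbcababcacccabbbacaa'
  #13 SA[13]=27  'acccabbbacaa'
  #14 SA[14]=17  'babbcababcacccabbbacaa'
  #15 SA[15]=23  'babcacccabbbacaa'
  #16 SA[16]=34  'bacaa'
  #17 SA[17]=13  'baccbabbcababcacccabbbacaa'
  #18 SA[18]=33  'bbacaa'
  #19 SA[19]=32  'bbbacaa'
  #20 SA[20]=19  'bbcababcacccabbbacaa'
  #21 SA[21]=20  'bcababcacccabbbacaa'
  #22 SA[22]=25  'bcacccabbbacaa'
  #23 SA[23]=0  'bccbcccaaaacabaccbabbcababcacccabbbacaa'
  #24 SA[24]=3  'bcccaaaacabaccbabbcababcacccabbbacaa'
  #25 SA[25]=36  'caa'
  #26 SA[26]=6  'caaaacabaccbabbcababcacccabbbacaa'
  #27 SA[27]=21  'cababcacccabbbacaa'
  #28 SA[28]=11  'cabaccbabbcababcacccabbbacaa'
  #29 SA[29]=30  'cabbbacaa'
  #30 SA[30]=26  'cacccabbbacaa'
  #31 SA[31]=16  'cbabbcababcacccabbbacaa'
  #32 SA[32]=2  'cbcccaaaacabaccbabbcababcacccabbbacaa'
  #33 SA[33]=5  'ccaaaacabaccbabbcababcacccabbbacaa'
  #34 SA[34]=29  'ccabbbacaa'
  #35 SA[35]=15  'ccbabbcababcacccabbbacaa'
  #36 SA[36]=1  'ccbcccaaaacabaccbabbcababcacccabbbacaa'
  #37 SA[37]=4  'cccaaaacabaccbabbcababcacccabbbacaa'
  #38 SA[38]=28  'cccabbbacaa'

[38, 37, 7, 8, 9, 22, 12, 31, 18, 24, 35, 10, 14, 27, 17, 23, 34, 13, 33, 32, 19, 20, 25, 0, 3, 36, 6, 21, 11, 30, 26, 16, 2, 5, 29, 15, 1, 4, 28]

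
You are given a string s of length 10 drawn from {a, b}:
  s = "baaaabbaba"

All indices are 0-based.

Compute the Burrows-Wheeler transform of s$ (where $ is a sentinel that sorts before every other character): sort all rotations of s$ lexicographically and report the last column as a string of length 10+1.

rank  rotation     last
    0  $baaaabbaba  a
    1  a$baaaabbab  b
    2  aaaabbaba$b  b
    3  aaabbaba$ba  a
    4  aabbaba$baa  a
    5  aba$baaaabb  b
    6  abbaba$baaa  a
    7  ba$baaaabba  a
    8  baaaabbaba$  $
    9  baba$baaaab  b
   10  bbaba$baaaa  a

abbaabaa$ba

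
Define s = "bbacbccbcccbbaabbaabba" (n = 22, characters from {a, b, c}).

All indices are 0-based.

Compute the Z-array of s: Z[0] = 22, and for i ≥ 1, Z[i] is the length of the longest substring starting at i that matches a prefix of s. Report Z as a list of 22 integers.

Z[0]=22
i=1: fresh scan; Z[1]=1 scan→box=[1,2)
i=2: fresh scan; Z[2]=0
i=3: fresh scan; Z[3]=0
i=4: fresh scan; Z[4]=1 scan→box=[4,5)
i=5: fresh scan; Z[5]=0
i=6: fresh scan; Z[6]=0
i=7: fresh scan; Z[7]=1 scan→box=[7,8)
i=8: fresh scan; Z[8]=0
i=9: fresh scan; Z[9]=0
i=10: fresh scan; Z[10]=0
i=11: fresh scan; Z[11]=3 scan→box=[11,14)
i=12: min(r-i=2, Z[1]=1)=1; Z[12]=1
i=13: min(r-i=1, Z[2]=0)=0; Z[13]=0
i=14: fresh scan; Z[14]=0
i=15: fresh scan; Z[15]=3 scan→box=[15,18)
i=16: min(r-i=2, Z[1]=1)=1; Z[16]=1
i=17: min(r-i=1, Z[2]=0)=0; Z[17]=0
i=18: fresh scan; Z[18]=0
i=19: fresh scan; Z[19]=3 scan→box=[19,22)
i=20: min(r-i=2, Z[1]=1)=1; Z[20]=1
i=21: min(r-i=1, Z[2]=0)=0; Z[21]=0

[22, 1, 0, 0, 1, 0, 0, 1, 0, 0, 0, 3, 1, 0, 0, 3, 1, 0, 0, 3, 1, 0]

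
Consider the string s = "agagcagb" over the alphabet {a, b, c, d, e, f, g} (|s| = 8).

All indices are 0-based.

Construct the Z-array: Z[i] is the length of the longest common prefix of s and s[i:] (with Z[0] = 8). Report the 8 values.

Z[0]=8
i=1: outside box; Z[1]=0
i=2: outside box; Z[2]=2 extend→box=[2,4)
i=3: min(r-i=1, Z[1]=0)=0; Z[3]=0
i=4: outside box; Z[4]=0
i=5: outside box; Z[5]=2 extend→box=[5,7)
i=6: min(r-i=1, Z[1]=0)=0; Z[6]=0
i=7: outside box; Z[7]=0

[8, 0, 2, 0, 0, 2, 0, 0]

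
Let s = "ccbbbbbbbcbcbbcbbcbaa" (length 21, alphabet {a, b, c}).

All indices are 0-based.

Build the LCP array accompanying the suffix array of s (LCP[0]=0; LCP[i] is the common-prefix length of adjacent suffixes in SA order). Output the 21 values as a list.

sorted suffixes:
  #0 SA[0]=20  'a'
  #1 SA[1]=19  'aa'
  #2 SA[2]=18  'baa'
  #3 SA[3]=2  'bbbbbbbcbcbbcbbcbaa'
  #4 SA[4]=3  'bbbbbbcbcbbcbbcbaa'
  #5 SA[5]=4  'bbbbbcbcbbcbbcbaa'
  #6 SA[6]=5  'bbbbcbcbbcbbcbaa'
  #7 SA[7]=6  'bbbcbcbbcbbcbaa'
  #8 SA[8]=15  'bbcbaa'
  #9 SA[9]=12  'bbcbbcbaa'
  #10 SA[10]=7  'bbcbcbbcbbcbaa'
  #11 SA[11]=16  'bcbaa'
  #12 SA[12]=13  'bcbbcbaa'
  #13 SA[13]=10  'bcbbcbbcbaa'
  #14 SA[14]=8  'bcbcbbcbbcbaa'
  #15 SA[15]=17  'cbaa'
  #16 SA[16]=1  'cbbbbbbbcbcbbcbbcbaa'
  #17 SA[17]=14  'cbbcbaa'
  #18 SA[18]=11  'cbbcbbcbaa'
  #19 SA[19]=9  'cbcbbcbbcbaa'
  #20 SA[20]=0  'ccbbbbbbbcbcbbcbbcbaa'

SA = [20, 19, 18, 2, 3, 4, 5, 6, 15, 12, 7, 16, 13, 10, 8, 17, 1, 14, 11, 9, 0]
[i] adj suffixes → lcp
  [1] 20/19 → 1 ('a')
  [2] 19/18 → 0 ('')
  [3] 18/2 → 1 ('b')
  [4] 2/3 → 6 ('bbbbbb')
  [5] 3/4 → 5 ('bbbbb')
  [6] 4/5 → 4 ('bbbb')
  [7] 5/6 → 3 ('bbb')
  [8] 6/15 → 2 ('bb')
  [9] 15/12 → 4 ('bbcb')
  [10] 12/7 → 4 ('bbcb')
  [11] 7/16 → 1 ('b')
  [12] 16/13 → 3 ('bcb')
  [13] 13/10 → 6 ('bcbbcb')
  [14] 10/8 → 3 ('bcb')
  [15] 8/17 → 0 ('')
  [16] 17/1 → 2 ('cb')
  [17] 1/14 → 3 ('cbb')
  [18] 14/11 → 5 ('cbbcb')
  [19] 11/9 → 2 ('cb')
  [20] 9/0 → 1 ('c')

[0, 1, 0, 1, 6, 5, 4, 3, 2, 4, 4, 1, 3, 6, 3, 0, 2, 3, 5, 2, 1]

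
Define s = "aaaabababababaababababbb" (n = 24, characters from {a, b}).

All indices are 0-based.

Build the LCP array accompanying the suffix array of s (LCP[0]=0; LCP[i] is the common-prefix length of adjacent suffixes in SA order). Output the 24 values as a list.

rank | idx | suffix
   0 |   0 | aaaabababababaababababbb
   1 |   1 | aaabababababaababababbb
   2 |   2 | aabababababaababababbb
   3 |  13 | aababababbb
   4 |  11 | abaababababbb
   5 |   9 | ababaababababbb
   6 |   7 | abababaababababbb
   7 |   5 | ababababaababababbb
   8 |   3 | abababababaababababbb
   9 |  14 | ababababbb
  10 |  16 | abababbb
  11 |  18 | ababbb
  12 |  20 | abbb
  13 |  23 | b
  14 |  12 | baababababbb
  15 |  10 | babaababababbb
  16 |   8 | bababaababababbb
  17 |   6 | babababaababababbb
  18 |   4 | bababababaababababbb
  19 |  15 | babababbb
  20 |  17 | bababbb
  21 |  19 | babbb
  22 |  22 | bb
  23 |  21 | bbb

SA = [0, 1, 2, 13, 11, 9, 7, 5, 3, 14, 16, 18, 20, 23, 12, 10, 8, 6, 4, 15, 17, 19, 22, 21]
[i] adj suffixes → lcp
  [1] 0/1 → 3 ('aaa')
  [2] 1/2 → 2 ('aa')
  [3] 2/13 → 9 ('aabababab')
  [4] 13/11 → 1 ('a')
  [5] 11/9 → 3 ('aba')
  [6] 9/7 → 5 ('ababa')
  [7] 7/5 → 7 ('abababa')
  [8] 5/3 → 9 ('ababababa')
  [9] 3/14 → 8 ('abababab')
  [10] 14/16 → 6 ('ababab')
  [11] 16/18 → 4 ('abab')
  [12] 18/20 → 2 ('ab')
  [13] 20/23 → 0 ('')
  [14] 23/12 → 1 ('b')
  [15] 12/10 → 2 ('ba')
  [16] 10/8 → 4 ('baba')
  [17] 8/6 → 6 ('bababa')
  [18] 6/4 → 8 ('babababa')
  [19] 4/15 → 7 ('bababab')
  [20] 15/17 → 5 ('babab')
  [21] 17/19 → 3 ('bab')
  [22] 19/22 → 1 ('b')
  [23] 22/21 → 2 ('bb')

[0, 3, 2, 9, 1, 3, 5, 7, 9, 8, 6, 4, 2, 0, 1, 2, 4, 6, 8, 7, 5, 3, 1, 2]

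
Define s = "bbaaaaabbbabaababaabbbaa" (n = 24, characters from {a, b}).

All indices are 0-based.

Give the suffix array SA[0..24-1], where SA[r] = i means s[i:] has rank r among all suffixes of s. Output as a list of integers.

[23, 22, 2, 3, 4, 12, 17, 5, 10, 15, 13, 18, 6, 21, 1, 11, 16, 9, 14, 20, 0, 8, 19, 7]

sorted suffixes:
  #0 SA[0]=23  'a'
  #1 SA[1]=22  'aa'
  #2 SA[2]=2  'aaaaabbbabaababaabbbaa'
  #3 SA[3]=3  'aaaabbbabaababaabbbaa'
  #4 SA[4]=4  'aaabbbabaababaabbbaa'
  #5 SA[5]=12  'aababaabbbaa'
  #6 SA[6]=17  'aabbbaa'
  #7 SA[7]=5  'aabbbabaababaabbbaa'
  #8 SA[8]=10  'abaababaabbbaa'
  #9 SA[9]=15  'abaabbbaa'
  #10 SA[10]=13  'ababaabbbaa'
  #11 SA[11]=18  'abbbaa'
  #12 SA[12]=6  'abbbabaababaabbbaa'
  #13 SA[13]=21  'baa'
  #14 SA[14]=1  'baaaaabbbabaababaabbbaa'
  #15 SA[15]=11  'baababaabbbaa'
  #16 SA[16]=16  'baabbbaa'
  #17 SA[17]=9  'babaababaabbbaa'
  #18 SA[18]=14  'babaabbbaa'
  #19 SA[19]=20  'bbaa'
  #20 SA[20]=0  'bbaaaaabbbabaababaabbbaa'
  #21 SA[21]=8  'bbabaababaabbbaa'
  #22 SA[22]=19  'bbbaa'
  #23 SA[23]=7  'bbbabaababaabbbaa'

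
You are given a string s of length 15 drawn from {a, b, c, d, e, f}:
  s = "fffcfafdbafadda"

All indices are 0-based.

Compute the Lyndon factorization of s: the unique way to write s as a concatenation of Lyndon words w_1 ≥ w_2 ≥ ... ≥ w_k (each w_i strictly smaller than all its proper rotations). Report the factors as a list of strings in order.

emit factor 1: 'f' (i=0, period=1)
emit factor 2: 'f' (i=1, period=1)
emit factor 3: 'f' (i=2, period=1)
emit factor 4: 'cf' (i=3, period=2)
emit factor 5: 'afdb' (i=5, period=4)
emit factor 6: 'af' (i=9, period=2)
emit factor 7: 'add' (i=11, period=3)
emit factor 8: 'a' (i=14, period=1)

["f", "f", "f", "cf", "afdb", "af", "add", "a"]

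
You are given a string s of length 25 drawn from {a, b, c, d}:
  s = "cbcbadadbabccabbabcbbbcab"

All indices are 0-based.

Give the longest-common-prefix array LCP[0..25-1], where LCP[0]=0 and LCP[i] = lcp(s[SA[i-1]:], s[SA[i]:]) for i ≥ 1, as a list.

rank→(start, suffix):
  0 → (23, 'ab')
  1 → (13, 'abbabcbbbcab')
  2 → (16, 'abcbbbcab')
  3 → (9, 'abccabbabcbbbcab')
  4 → (4, 'adadbabccabbabcbbbcab')
  5 → (6, 'adbabccabbabcbbbcab')
  6 → (24, 'b')
  7 → (15, 'babcbbbcab')
  8 → (8, 'babccabbabcbbbcab')
  9 → (3, 'badadbabccabbabcbbbcab')
  10 → (14, 'bbabcbbbcab')
  11 → (19, 'bbbcab')
  12 → (20, 'bbcab')
  13 → (21, 'bcab')
  14 → (1, 'bcbadadbabccabbabcbbbcab')
  15 → (17, 'bcbbbcab')
  16 → (10, 'bccabbabcbbbcab')
  17 → (22, 'cab')
  18 → (12, 'cabbabcbbbcab')
  19 → (2, 'cbadadbabccabbabcbbbcab')
  20 → (18, 'cbbbcab')
  21 → (0, 'cbcbadadbabccabbabcbbbcab')
  22 → (11, 'ccabbabcbbbcab')
  23 → (5, 'dadbabccabbabcbbbcab')
  24 → (7, 'dbabccabbabcbbbcab')

SA = [23, 13, 16, 9, 4, 6, 24, 15, 8, 3, 14, 19, 20, 21, 1, 17, 10, 22, 12, 2, 18, 0, 11, 5, 7]
i: (SA[i-1],SA[i]) lcp shared
  1: (23,13) 2 'ab'
  2: (13,16) 2 'ab'
  3: (16,9) 3 'abc'
  4: (9,4) 1 'a'
  5: (4,6) 2 'ad'
  6: (6,24) 0 ''
  7: (24,15) 1 'b'
  8: (15,8) 4 'babc'
  9: (8,3) 2 'ba'
  10: (3,14) 1 'b'
  11: (14,19) 2 'bb'
  12: (19,20) 2 'bb'
  13: (20,21) 1 'b'
  14: (21,1) 2 'bc'
  15: (1,17) 3 'bcb'
  16: (17,10) 2 'bc'
  17: (10,22) 0 ''
  18: (22,12) 3 'cab'
  19: (12,2) 1 'c'
  20: (2,18) 2 'cb'
  21: (18,0) 2 'cb'
  22: (0,11) 1 'c'
  23: (11,5) 0 ''
  24: (5,7) 1 'd'

[0, 2, 2, 3, 1, 2, 0, 1, 4, 2, 1, 2, 2, 1, 2, 3, 2, 0, 3, 1, 2, 2, 1, 0, 1]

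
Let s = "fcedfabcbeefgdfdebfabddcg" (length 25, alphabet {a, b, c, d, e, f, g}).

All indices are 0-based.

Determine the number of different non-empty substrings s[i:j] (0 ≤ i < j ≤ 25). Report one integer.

sorted suffixes:
  #0 SA[0]=5  'abcbeefgdfdebfabddcg'
  #1 SA[1]=19  'abddcg'
  #2 SA[2]=6  'bcbeefgdfdebfabddcg'
  #3 SA[3]=20  'bddcg'
  #4 SA[4]=8  'beefgdfdebfabddcg'
  #5 SA[5]=17  'bfabddcg'
  #6 SA[6]=7  'cbeefgdfdebfabddcg'
  #7 SA[7]=1  'cedfabcbeefgdfdebfabddcg'
  #8 SA[8]=23  'cg'
  #9 SA[9]=22  'dcg'
  #10 SA[10]=21  'ddcg'
  #11 SA[11]=15  'debfabddcg'
  #12 SA[12]=3  'dfabcbeefgdfdebfabddcg'
  #13 SA[13]=13  'dfdebfabddcg'
  #14 SA[14]=16  'ebfabddcg'
  #15 SA[15]=2  'edfabcbeefgdfdebfabddcg'
  #16 SA[16]=9  'eefgdfdebfabddcg'
  #17 SA[17]=10  'efgdfdebfabddcg'
  #18 SA[18]=4  'fabcbeefgdfdebfabddcg'
  #19 SA[19]=18  'fabddcg'
  #20 SA[20]=0  'fcedfabcbeefgdfdebfabddcg'
  #21 SA[21]=14  'fdebfabddcg'
  #22 SA[22]=11  'fgdfdebfabddcg'
  #23 SA[23]=24  'g'
  #24 SA[24]=12  'gdfdebfabddcg'

SA = [5, 19, 6, 20, 8, 17, 7, 1, 23, 22, 21, 15, 3, 13, 16, 2, 9, 10, 4, 18, 0, 14, 11, 24, 12]
rank  pair      lcp
   1  s[5:],s[19:]  2  'ab'
   2  s[19:],s[6:]  0  ''
   3  s[6:],s[20:]  1  'b'
   4  s[20:],s[8:]  1  'b'
   5  s[8:],s[17:]  1  'b'
   6  s[17:],s[7:]  0  ''
   7  s[7:],s[1:]  1  'c'
   8  s[1:],s[23:]  1  'c'
   9  s[23:],s[22:]  0  ''
  10  s[22:],s[21:]  1  'd'
  11  s[21:],s[15:]  1  'd'
  12  s[15:],s[3:]  1  'd'
  13  s[3:],s[13:]  2  'df'
  14  s[13:],s[16:]  0  ''
  15  s[16:],s[2:]  1  'e'
  16  s[2:],s[9:]  1  'e'
  17  s[9:],s[10:]  1  'e'
  18  s[10:],s[4:]  0  ''
  19  s[4:],s[18:]  3  'fab'
  20  s[18:],s[0:]  1  'f'
  21  s[0:],s[14:]  1  'f'
  22  s[14:],s[11:]  1  'f'
  23  s[11:],s[24:]  0  ''
  24  s[24:],s[12:]  1  'g'

n(n+1)/2 = 25·26/2 = 325
Σ LCP = 0 + 2 + 0 + 1 + 1 + 1 + 0 + 1 + 1 + 0 + 1 + 1 + 1 + 2 + 0 + 1 + 1 + 1 + 0 + 3 + 1 + 1 + 1 + 0 + 1 = 22
distinct = 325 − 22 = 303

303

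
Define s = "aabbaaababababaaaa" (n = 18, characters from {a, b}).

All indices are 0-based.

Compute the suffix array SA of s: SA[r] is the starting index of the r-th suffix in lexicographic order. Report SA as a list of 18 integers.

rank→(start, suffix):
  0 → (17, 'a')
  1 → (16, 'aa')
  2 → (15, 'aaa')
  3 → (14, 'aaaa')
  4 → (4, 'aaababababaaaa')
  5 → (5, 'aababababaaaa')
  6 → (0, 'aabbaaababababaaaa')
  7 → (12, 'abaaaa')
  8 → (10, 'ababaaaa')
  9 → (8, 'abababaaaa')
  10 → (6, 'ababababaaaa')
  11 → (1, 'abbaaababababaaaa')
  12 → (13, 'baaaa')
  13 → (3, 'baaababababaaaa')
  14 → (11, 'babaaaa')
  15 → (9, 'bababaaaa')
  16 → (7, 'babababaaaa')
  17 → (2, 'bbaaababababaaaa')

[17, 16, 15, 14, 4, 5, 0, 12, 10, 8, 6, 1, 13, 3, 11, 9, 7, 2]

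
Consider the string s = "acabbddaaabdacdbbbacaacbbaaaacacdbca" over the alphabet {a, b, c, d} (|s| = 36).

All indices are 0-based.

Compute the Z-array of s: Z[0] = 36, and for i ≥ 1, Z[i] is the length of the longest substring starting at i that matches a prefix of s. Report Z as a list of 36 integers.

Z[0]=36
i=1: outside box; Z[1]=0
i=2: outside box; Z[2]=1 extend→box=[2,3)
i=3: outside box; Z[3]=0
i=4: outside box; Z[4]=0
i=5: outside box; Z[5]=0
i=6: outside box; Z[6]=0
i=7: outside box; Z[7]=1 extend→box=[7,8)
i=8: outside box; Z[8]=1 extend→box=[8,9)
i=9: outside box; Z[9]=1 extend→box=[9,10)
i=10: outside box; Z[10]=0
i=11: outside box; Z[11]=0
i=12: outside box; Z[12]=2 extend→box=[12,14)
i=13: min(r-i=1, Z[1]=0)=0; Z[13]=0
i=14: outside box; Z[14]=0
i=15: outside box; Z[15]=0
i=16: outside box; Z[16]=0
i=17: outside box; Z[17]=0
i=18: outside box; Z[18]=3 extend→box=[18,21)
i=19: min(r-i=2, Z[1]=0)=0; Z[19]=0
i=20: min(r-i=1, Z[2]=1)=1; Z[20]=1
i=21: outside box; Z[21]=2 extend→box=[21,23)
i=22: min(r-i=1, Z[1]=0)=0; Z[22]=0
i=23: outside box; Z[23]=0
i=24: outside box; Z[24]=0
i=25: outside box; Z[25]=1 extend→box=[25,26)
i=26: outside box; Z[26]=1 extend→box=[26,27)
i=27: outside box; Z[27]=1 extend→box=[27,28)
i=28: outside box; Z[28]=3 extend→box=[28,31)
i=29: min(r-i=2, Z[1]=0)=0; Z[29]=0
i=30: min(r-i=1, Z[2]=1)=1; Z[30]=2 extend→box=[30,32)
i=31: min(r-i=1, Z[1]=0)=0; Z[31]=0
i=32: outside box; Z[32]=0
i=33: outside box; Z[33]=0
i=34: outside box; Z[34]=0
i=35: outside box; Z[35]=1 extend→box=[35,36)

[36, 0, 1, 0, 0, 0, 0, 1, 1, 1, 0, 0, 2, 0, 0, 0, 0, 0, 3, 0, 1, 2, 0, 0, 0, 1, 1, 1, 3, 0, 2, 0, 0, 0, 0, 1]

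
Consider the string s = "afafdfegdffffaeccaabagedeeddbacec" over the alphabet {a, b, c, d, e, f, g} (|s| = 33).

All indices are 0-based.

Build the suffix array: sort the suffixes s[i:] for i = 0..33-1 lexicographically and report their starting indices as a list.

[17, 18, 29, 13, 0, 2, 20, 28, 19, 32, 16, 15, 30, 27, 26, 23, 4, 8, 31, 14, 25, 22, 24, 6, 12, 1, 3, 5, 11, 10, 9, 7, 21]

sorted suffixes:
  #0 SA[0]=17  'aabagedeeddbacec'
  #1 SA[1]=18  'abagedeeddbacec'
  #2 SA[2]=29  'acec'
  #3 SA[3]=13  'aeccaabagedeeddbacec'
  #4 SA[4]=0  'afafdfegdffffaeccaabagedeeddbacec'
  #5 SA[5]=2  'afdfegdffffaeccaabagedeeddbacec'
  #6 SA[6]=20  'agedeeddbacec'
  #7 SA[7]=28  'bacec'
  #8 SA[8]=19  'bagedeeddbacec'
  #9 SA[9]=32  'c'
  #10 SA[10]=16  'caabagedeeddbacec'
  #11 SA[11]=15  'ccaabagedeeddbacec'
  #12 SA[12]=30  'cec'
  #13 SA[13]=27  'dbacec'
  #14 SA[14]=26  'ddbacec'
  #15 SA[15]=23  'deeddbacec'
  #16 SA[16]=4  'dfegdffffaeccaabagedeeddbacec'
  #17 SA[17]=8  'dffffaeccaabagedeeddbacec'
  #18 SA[18]=31  'ec'
  #19 SA[19]=14  'eccaabagedeeddbacec'
  #20 SA[20]=25  'eddbacec'
  #21 SA[21]=22  'edeeddbacec'
  #22 SA[22]=24  'eeddbacec'
  #23 SA[23]=6  'egdffffaeccaabagedeeddbacec'
  #24 SA[24]=12  'faeccaabagedeeddbacec'
  #25 SA[25]=1  'fafdfegdffffaeccaabagedeeddbacec'
  #26 SA[26]=3  'fdfegdffffaeccaabagedeeddbacec'
  #27 SA[27]=5  'fegdffffaeccaabagedeeddbacec'
  #28 SA[28]=11  'ffaeccaabagedeeddbacec'
  #29 SA[29]=10  'fffaeccaabagedeeddbacec'
  #30 SA[30]=9  'ffffaeccaabagedeeddbacec'
  #31 SA[31]=7  'gdffffaeccaabagedeeddbacec'
  #32 SA[32]=21  'gedeeddbacec'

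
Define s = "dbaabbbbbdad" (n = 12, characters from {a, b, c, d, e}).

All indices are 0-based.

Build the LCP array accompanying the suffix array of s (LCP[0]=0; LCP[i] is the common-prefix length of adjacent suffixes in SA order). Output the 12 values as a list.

[0, 1, 1, 0, 1, 4, 3, 2, 1, 0, 1, 1]

sorted suffixes:
  #0 SA[0]=2  'aabbbbbdad'
  #1 SA[1]=3  'abbbbbdad'
  #2 SA[2]=10  'ad'
  #3 SA[3]=1  'baabbbbbdad'
  #4 SA[4]=4  'bbbbbdad'
  #5 SA[5]=5  'bbbbdad'
  #6 SA[6]=6  'bbbdad'
  #7 SA[7]=7  'bbdad'
  #8 SA[8]=8  'bdad'
  #9 SA[9]=11  'd'
  #10 SA[10]=9  'dad'
  #11 SA[11]=0  'dbaabbbbbdad'

SA = [2, 3, 10, 1, 4, 5, 6, 7, 8, 11, 9, 0]
rank  pair      lcp
   1  s[2:],s[3:]  1  'a'
   2  s[3:],s[10:]  1  'a'
   3  s[10:],s[1:]  0  ''
   4  s[1:],s[4:]  1  'b'
   5  s[4:],s[5:]  4  'bbbb'
   6  s[5:],s[6:]  3  'bbb'
   7  s[6:],s[7:]  2  'bb'
   8  s[7:],s[8:]  1  'b'
   9  s[8:],s[11:]  0  ''
  10  s[11:],s[9:]  1  'd'
  11  s[9:],s[0:]  1  'd'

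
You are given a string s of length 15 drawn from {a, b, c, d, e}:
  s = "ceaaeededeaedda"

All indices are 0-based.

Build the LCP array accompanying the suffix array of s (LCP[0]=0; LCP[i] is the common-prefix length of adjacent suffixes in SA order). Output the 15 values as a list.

rank | idx | suffix
   0 |  14 | a
   1 |   2 | aaeededeaedda
   2 |  10 | aedda
   3 |   3 | aeededeaedda
   4 |   0 | ceaaeededeaedda
   5 |  13 | da
   6 |  12 | dda
   7 |   8 | deaedda
   8 |   6 | dedeaedda
   9 |   1 | eaaeededeaedda
  10 |   9 | eaedda
  11 |  11 | edda
  12 |   7 | edeaedda
  13 |   5 | ededeaedda
  14 |   4 | eededeaedda

SA = [14, 2, 10, 3, 0, 13, 12, 8, 6, 1, 9, 11, 7, 5, 4]
rank  pair      lcp
   1  s[14:],s[2:]  1  'a'
   2  s[2:],s[10:]  1  'a'
   3  s[10:],s[3:]  2  'ae'
   4  s[3:],s[0:]  0  ''
   5  s[0:],s[13:]  0  ''
   6  s[13:],s[12:]  1  'd'
   7  s[12:],s[8:]  1  'd'
   8  s[8:],s[6:]  2  'de'
   9  s[6:],s[1:]  0  ''
  10  s[1:],s[9:]  2  'ea'
  11  s[9:],s[11:]  1  'e'
  12  s[11:],s[7:]  2  'ed'
  13  s[7:],s[5:]  3  'ede'
  14  s[5:],s[4:]  1  'e'

[0, 1, 1, 2, 0, 0, 1, 1, 2, 0, 2, 1, 2, 3, 1]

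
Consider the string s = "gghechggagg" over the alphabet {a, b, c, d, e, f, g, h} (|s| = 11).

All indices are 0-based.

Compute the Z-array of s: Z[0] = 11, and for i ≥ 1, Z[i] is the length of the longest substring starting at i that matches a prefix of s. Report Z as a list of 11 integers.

Z[0]=11
i=1: fresh scan; Z[1]=1 grow→box=[1,2)
i=2: fresh scan; Z[2]=0
i=3: fresh scan; Z[3]=0
i=4: fresh scan; Z[4]=0
i=5: fresh scan; Z[5]=0
i=6: fresh scan; Z[6]=2 grow→box=[6,8)
i=7: min(r-i=1, Z[1]=1)=1; Z[7]=1
i=8: fresh scan; Z[8]=0
i=9: fresh scan; Z[9]=2 grow→box=[9,11)
i=10: min(r-i=1, Z[1]=1)=1; Z[10]=1

[11, 1, 0, 0, 0, 0, 2, 1, 0, 2, 1]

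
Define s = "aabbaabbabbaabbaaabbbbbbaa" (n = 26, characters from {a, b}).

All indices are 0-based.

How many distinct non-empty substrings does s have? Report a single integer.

263

rank→(start, suffix):
  0 → (25, 'a')
  1 → (24, 'aa')
  2 → (15, 'aaabbbbbbaa')
  3 → (11, 'aabbaaabbbbbbaa')
  4 → (0, 'aabbaabbabbaabbaaabbbbbbaa')
  5 → (4, 'aabbabbaabbaaabbbbbbaa')
  6 → (16, 'aabbbbbbaa')
  7 → (12, 'abbaaabbbbbbaa')
  8 → (8, 'abbaabbaaabbbbbbaa')
  9 → (1, 'abbaabbabbaabbaaabbbbbbaa')
  10 → (5, 'abbabbaabbaaabbbbbbaa')
  11 → (17, 'abbbbbbaa')
  12 → (23, 'baa')
  13 → (14, 'baaabbbbbbaa')
  14 → (10, 'baabbaaabbbbbbaa')
  15 → (3, 'baabbabbaabbaaabbbbbbaa')
  16 → (7, 'babbaabbaaabbbbbbaa')
  17 → (22, 'bbaa')
  18 → (13, 'bbaaabbbbbbaa')
  19 → (9, 'bbaabbaaabbbbbbaa')
  20 → (2, 'bbaabbabbaabbaaabbbbbbaa')
  21 → (6, 'bbabbaabbaaabbbbbbaa')
  22 → (21, 'bbbaa')
  23 → (20, 'bbbbaa')
  24 → (19, 'bbbbbaa')
  25 → (18, 'bbbbbbaa')

SA = [25, 24, 15, 11, 0, 4, 16, 12, 8, 1, 5, 17, 23, 14, 10, 3, 7, 22, 13, 9, 2, 6, 21, 20, 19, 18]
[i] adj suffixes → lcp
  [1] 25/24 → 1 ('a')
  [2] 24/15 → 2 ('aa')
  [3] 15/11 → 2 ('aa')
  [4] 11/0 → 6 ('aabbaa')
  [5] 0/4 → 5 ('aabba')
  [6] 4/16 → 4 ('aabb')
  [7] 16/12 → 1 ('a')
  [8] 12/8 → 5 ('abbaa')
  [9] 8/1 → 8 ('abbaabba')
  [10] 1/5 → 4 ('abba')
  [11] 5/17 → 3 ('abb')
  [12] 17/23 → 0 ('')
  [13] 23/14 → 3 ('baa')
  [14] 14/10 → 3 ('baa')
  [15] 10/3 → 6 ('baabba')
  [16] 3/7 → 2 ('ba')
  [17] 7/22 → 1 ('b')
  [18] 22/13 → 4 ('bbaa')
  [19] 13/9 → 4 ('bbaa')
  [20] 9/2 → 7 ('bbaabba')
  [21] 2/6 → 3 ('bba')
  [22] 6/21 → 2 ('bb')
  [23] 21/20 → 3 ('bbb')
  [24] 20/19 → 4 ('bbbb')
  [25] 19/18 → 5 ('bbbbb')

n(n+1)/2 = 26·27/2 = 351
Σ LCP = 0 + 1 + 2 + 2 + 6 + 5 + 4 + 1 + 5 + 8 + 4 + 3 + 0 + 3 + 3 + 6 + 2 + 1 + 4 + 4 + 7 + 3 + 2 + 3 + 4 + 5 = 88
distinct = 351 − 88 = 263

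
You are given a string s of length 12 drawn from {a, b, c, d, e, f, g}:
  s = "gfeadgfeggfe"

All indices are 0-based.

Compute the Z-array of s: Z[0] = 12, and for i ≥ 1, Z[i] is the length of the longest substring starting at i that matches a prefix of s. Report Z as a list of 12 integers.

[12, 0, 0, 0, 0, 3, 0, 0, 1, 3, 0, 0]

Z[0]=12
i=1: i≥r, start 0; Z[1]=0
i=2: i≥r, start 0; Z[2]=0
i=3: i≥r, start 0; Z[3]=0
i=4: i≥r, start 0; Z[4]=0
i=5: i≥r, start 0; Z[5]=3 grow→box=[5,8)
i=6: min(r-i=2, Z[1]=0)=0; Z[6]=0
i=7: min(r-i=1, Z[2]=0)=0; Z[7]=0
i=8: i≥r, start 0; Z[8]=1 grow→box=[8,9)
i=9: i≥r, start 0; Z[9]=3 grow→box=[9,12)
i=10: min(r-i=2, Z[1]=0)=0; Z[10]=0
i=11: min(r-i=1, Z[2]=0)=0; Z[11]=0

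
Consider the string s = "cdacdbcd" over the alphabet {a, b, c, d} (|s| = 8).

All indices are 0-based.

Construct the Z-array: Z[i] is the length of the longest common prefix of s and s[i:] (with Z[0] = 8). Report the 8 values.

Z[0]=8
i=1: i≥r, start 0; Z[1]=0
i=2: i≥r, start 0; Z[2]=0
i=3: i≥r, start 0; Z[3]=2 scan→box=[3,5)
i=4: min(r-i=1, Z[1]=0)=0; Z[4]=0
i=5: i≥r, start 0; Z[5]=0
i=6: i≥r, start 0; Z[6]=2 scan→box=[6,8)
i=7: min(r-i=1, Z[1]=0)=0; Z[7]=0

[8, 0, 0, 2, 0, 0, 2, 0]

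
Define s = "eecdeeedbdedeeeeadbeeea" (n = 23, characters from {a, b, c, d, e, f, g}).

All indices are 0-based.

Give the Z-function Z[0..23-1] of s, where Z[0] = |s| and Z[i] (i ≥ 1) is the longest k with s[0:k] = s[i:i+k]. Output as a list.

[23, 1, 0, 0, 2, 2, 1, 0, 0, 0, 1, 0, 2, 2, 2, 1, 0, 0, 0, 2, 2, 1, 0]

Z[0]=23
i=1: i≥r, start 0; Z[1]=1 grow→box=[1,2)
i=2: i≥r, start 0; Z[2]=0
i=3: i≥r, start 0; Z[3]=0
i=4: i≥r, start 0; Z[4]=2 grow→box=[4,6)
i=5: min(r-i=1, Z[1]=1)=1; Z[5]=2 grow→box=[5,7)
i=6: min(r-i=1, Z[1]=1)=1; Z[6]=1
i=7: i≥r, start 0; Z[7]=0
i=8: i≥r, start 0; Z[8]=0
i=9: i≥r, start 0; Z[9]=0
i=10: i≥r, start 0; Z[10]=1 grow→box=[10,11)
i=11: i≥r, start 0; Z[11]=0
i=12: i≥r, start 0; Z[12]=2 grow→box=[12,14)
i=13: min(r-i=1, Z[1]=1)=1; Z[13]=2 grow→box=[13,15)
i=14: min(r-i=1, Z[1]=1)=1; Z[14]=2 grow→box=[14,16)
i=15: min(r-i=1, Z[1]=1)=1; Z[15]=1
i=16: i≥r, start 0; Z[16]=0
i=17: i≥r, start 0; Z[17]=0
i=18: i≥r, start 0; Z[18]=0
i=19: i≥r, start 0; Z[19]=2 grow→box=[19,21)
i=20: min(r-i=1, Z[1]=1)=1; Z[20]=2 grow→box=[20,22)
i=21: min(r-i=1, Z[1]=1)=1; Z[21]=1
i=22: i≥r, start 0; Z[22]=0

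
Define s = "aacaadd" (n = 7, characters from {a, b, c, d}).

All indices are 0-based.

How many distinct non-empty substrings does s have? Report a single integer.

23

rank→(start, suffix):
  0 → (0, 'aacaadd')
  1 → (3, 'aadd')
  2 → (1, 'acaadd')
  3 → (4, 'add')
  4 → (2, 'caadd')
  5 → (6, 'd')
  6 → (5, 'dd')

SA = [0, 3, 1, 4, 2, 6, 5]
i: (SA[i-1],SA[i]) lcp shared
  1: (0,3) 2 'aa'
  2: (3,1) 1 'a'
  3: (1,4) 1 'a'
  4: (4,2) 0 ''
  5: (2,6) 0 ''
  6: (6,5) 1 'd'

n(n+1)/2 = 7·8/2 = 28
Σ LCP = 0 + 2 + 1 + 1 + 0 + 0 + 1 = 5
distinct = 28 − 5 = 23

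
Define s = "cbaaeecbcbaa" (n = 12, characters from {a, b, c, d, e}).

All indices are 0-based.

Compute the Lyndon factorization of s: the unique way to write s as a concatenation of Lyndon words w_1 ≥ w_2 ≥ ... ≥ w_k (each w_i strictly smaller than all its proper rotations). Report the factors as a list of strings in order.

["c", "b", "aaeecbcb", "a", "a"]

emit factor 1: 'c' (i=0, period=1)
emit factor 2: 'b' (i=1, period=1)
emit factor 3: 'aaeecbcb' (i=2, period=8)
emit factor 4: 'a' (i=10, period=1)
emit factor 5: 'a' (i=11, period=1)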